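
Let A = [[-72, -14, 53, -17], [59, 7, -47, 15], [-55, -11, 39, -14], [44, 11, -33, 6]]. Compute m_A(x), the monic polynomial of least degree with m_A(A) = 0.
The characteristic polynomial factors as (x + 5)^4. The minimal polynomial is ∏(x - λ)^{k_λ} where k_λ is the size of the largest Jordan block at λ.

For λ = -5: rank(A + 5I) = 2, and the largest Jordan block has size 2 (the smallest k with rank((A + 5I)^k) = rank((A + 5I)^(k+1))).

So m_A(x) = (x + 5)^2.

m_A(x) = (x + 5)^2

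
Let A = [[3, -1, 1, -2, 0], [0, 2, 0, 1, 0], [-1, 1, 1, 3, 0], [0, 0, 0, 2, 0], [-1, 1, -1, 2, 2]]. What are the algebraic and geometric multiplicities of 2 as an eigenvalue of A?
algebraic multiplicity 5, geometric multiplicity 3

The characteristic polynomial is (x - 2)^5, so the factor x - 2 appears with exponent 5: the algebraic multiplicity is 5.

rank(A - 2I) = 2, so the eigenspace has dimension 5 - 2 = 3: the geometric multiplicity is 3.

Since 3 < 5, A is not diagonalizable.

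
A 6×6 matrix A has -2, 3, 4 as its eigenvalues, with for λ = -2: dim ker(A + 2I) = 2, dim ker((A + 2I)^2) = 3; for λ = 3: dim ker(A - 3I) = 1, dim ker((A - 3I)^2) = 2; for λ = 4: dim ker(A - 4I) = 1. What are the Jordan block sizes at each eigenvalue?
Jordan blocks: (-2, 2), (-2, 1), (3, 2), (4, 1)

λ = -2: successive nullity increments [2, 1] count blocks of size ≥ k; block sizes are [2, 1].
λ = 3: successive nullity increments [1, 1] count blocks of size ≥ k; block sizes are [2].
λ = 4: successive nullity increments [1] count blocks of size ≥ k; block sizes are [1].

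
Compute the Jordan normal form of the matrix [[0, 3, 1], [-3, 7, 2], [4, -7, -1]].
The characteristic polynomial is det(xI - A) = (x - 2)^3, so the eigenvalues are 2 (algebraic multiplicity 3).

For λ = 2: rank(A - 2I) = 2, rank((A - 2I)^2) = 1, rank((A - 2I)^3) = 0. The eigenspace has dimension 3 - 2 = 1, so there is 1 Jordan block; the rank sequence gives block sizes [3].

Assembling the blocks gives the Jordan form J above.

J = [[2, 1, 0], [0, 2, 1], [0, 0, 2]]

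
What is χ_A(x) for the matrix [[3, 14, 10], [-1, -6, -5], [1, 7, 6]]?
χ_A(x) = (x - 1)^3

xI - A = [[x - 3, -14, -10], [1, x + 6, 5], [-1, -7, x - 6]].

Expanding det(xI - A) along the first row:
det(xI - A) = + (x - 3)·det([[x + 6, 5], [-7, x - 6]]) - (-14)·det([[1, 5], [-1, x - 6]]) + (-10)·det([[1, x + 6], [-1, -7]]).

Evaluating gives χ_A(x) = x^3 - 3x^2 + 3x - 1 = (x - 1)^3.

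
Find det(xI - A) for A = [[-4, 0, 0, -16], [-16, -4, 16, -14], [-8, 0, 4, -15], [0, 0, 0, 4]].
xI - A = [[x + 4, 0, 0, 16], [16, x + 4, -16, 14], [8, 0, x - 4, 15], [0, 0, 0, x - 4]].

Expanding det(xI - A) along the first row:
det(xI - A) = + (x + 4)·det([[x + 4, -16, 14], [0, x - 4, 15], [0, 0, x - 4]]) - (0)·det([[16, -16, 14], [8, x - 4, 15], [0, 0, x - 4]]) + (0)·det([[16, x + 4, 14], [8, 0, 15], [0, 0, x - 4]]) - (16)·det([[16, x + 4, -16], [8, 0, x - 4], [0, 0, 0]]).

Evaluating gives χ_A(x) = x^4 - 32x^2 + 256 = (x - 4)^2(x + 4)^2.

χ_A(x) = (x - 4)^2(x + 4)^2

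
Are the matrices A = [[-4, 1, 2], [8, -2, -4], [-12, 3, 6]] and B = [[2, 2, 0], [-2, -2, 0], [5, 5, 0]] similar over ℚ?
Yes.

Two matrices over a field are similar if and only if they have the same invariant factors.

Both A and B have characteristic polynomial x^3 and minimal polynomial x^2. Computing further, both have invariant factors x, x^2. Hence A and B are similar.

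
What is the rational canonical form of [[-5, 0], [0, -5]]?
The invariant factors of A (the non-unit diagonal entries of the Smith normal form of xI - A over ℚ[x]) are x + 5, x + 5, each dividing the next. The characteristic polynomial is their product, (x + 5)^2.

The rational canonical form is the block-diagonal matrix of companion matrices C(f_i):
R = [[-5, 0], [0, -5]].

R = [[-5, 0], [0, -5]]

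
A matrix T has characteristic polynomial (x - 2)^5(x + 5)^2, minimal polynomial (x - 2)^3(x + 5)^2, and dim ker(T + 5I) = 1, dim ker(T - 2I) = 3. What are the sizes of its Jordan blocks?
λ = -5: algebraic multiplicity 2 (exponent in χ_T), largest block size 2 (exponent in m_T), 1 block (geometric multiplicity). This forces block sizes [2].
λ = 2: algebraic multiplicity 5 (exponent in χ_T), largest block size 3 (exponent in m_T), 3 blocks (geometric multiplicity). These force block sizes [3, 1, 1].

Jordan blocks: (-5, 2), (2, 3), (2, 1), (2, 1)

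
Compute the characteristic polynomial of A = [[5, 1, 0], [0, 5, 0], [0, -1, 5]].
xI - A = [[x - 5, -1, 0], [0, x - 5, 0], [0, 1, x - 5]].

Expanding det(xI - A) along the first row:
det(xI - A) = + (x - 5)·det([[x - 5, 0], [1, x - 5]]) - (-1)·det([[0, 0], [0, x - 5]]) + (0)·det([[0, x - 5], [0, 1]]).

Evaluating gives χ_A(x) = x^3 - 15x^2 + 75x - 125 = (x - 5)^3.

χ_A(x) = (x - 5)^3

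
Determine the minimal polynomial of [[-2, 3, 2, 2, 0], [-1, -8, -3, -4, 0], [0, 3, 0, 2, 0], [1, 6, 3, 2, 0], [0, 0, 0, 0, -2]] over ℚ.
m_A(x) = (x + 2)^3

The characteristic polynomial factors as (x + 2)^5. The minimal polynomial is ∏(x - λ)^{k_λ} where k_λ is the size of the largest Jordan block at λ.

For λ = -2: rank(A + 2I) = 2, and the largest Jordan block has size 3 (the smallest k with rank((A + 2I)^k) = rank((A + 2I)^(k+1))).

So m_A(x) = (x + 2)^3.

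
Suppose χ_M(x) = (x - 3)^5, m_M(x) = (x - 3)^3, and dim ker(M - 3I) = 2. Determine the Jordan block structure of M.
Jordan blocks: (3, 3), (3, 2)

λ = 3: algebraic multiplicity 5 (exponent in χ_M), largest block size 3 (exponent in m_M), 2 blocks (geometric multiplicity). These force block sizes [3, 2].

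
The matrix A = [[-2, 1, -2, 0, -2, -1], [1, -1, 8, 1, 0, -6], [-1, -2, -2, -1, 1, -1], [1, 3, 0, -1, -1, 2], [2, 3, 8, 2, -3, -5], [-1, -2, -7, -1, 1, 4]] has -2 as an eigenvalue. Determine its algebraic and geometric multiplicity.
algebraic multiplicity 5, geometric multiplicity 2

The characteristic polynomial is (x - 5)(x + 2)^5, so the factor x + 2 appears with exponent 5: the algebraic multiplicity is 5.

rank(A + 2I) = 4, so the eigenspace has dimension 6 - 4 = 2: the geometric multiplicity is 2.

Since 2 < 5, A is not diagonalizable.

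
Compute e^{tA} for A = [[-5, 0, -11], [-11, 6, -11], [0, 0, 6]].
e^{tA} = [[e^{-5*t}, 0, (1 - e^{11*t})*e^{-5*t}], [(1 - e^{11*t})*e^{-5*t}, e^{6*t}, (1 - e^{11*t})*e^{-5*t}], [0, 0, e^{6*t}]]

A has Jordan form J = [[-5, 0, 0], [0, 6, 0], [0, 0, 6]] with A = PJP^{-1}, so e^{tA} = P e^{tJ} P^{-1}.

For a Jordan block J_k(λ), e^{tJ_k(λ)} = e^{λt} · (I + tN + t^2 N^2/2! + ... + t^{k-1} N^{k-1}/(k-1)!) where N is the nilpotent superdiagonal part.

Assembling the blocks and conjugating back gives the entries of e^{tA} as shown above.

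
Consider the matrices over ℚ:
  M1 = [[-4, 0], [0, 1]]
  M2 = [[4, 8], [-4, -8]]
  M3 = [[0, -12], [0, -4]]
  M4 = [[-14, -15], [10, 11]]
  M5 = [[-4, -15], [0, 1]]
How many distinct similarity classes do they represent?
2 classes: {M1, M4, M5}, {M2, M3}

Characteristic polynomials: χ_{M1} = (x - 1)(x + 4), χ_{M2} = x(x + 4), χ_{M3} = x(x + 4), χ_{M4} = (x - 1)(x + 4), χ_{M5} = (x - 1)(x + 4).

{M1, M4, M5}: invariant factors (x - 1)(x + 4).

{M2, M3}: invariant factors x(x + 4).

Matrices are similar if and only if their invariant-factor lists agree; the partition into similarity classes is {M1, M4, M5}, {M2, M3}.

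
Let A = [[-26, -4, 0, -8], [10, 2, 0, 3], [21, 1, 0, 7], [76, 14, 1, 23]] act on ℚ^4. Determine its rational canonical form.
R = [[0, 0, 0, -2], [1, 0, 0, 3], [0, 1, 0, 5], [0, 0, 1, -1]]

The invariant factors of A (the non-unit diagonal entries of the Smith normal form of xI - A over ℚ[x]) are (x - 2)(x + 1)(x^2 + 2x - 1), each dividing the next. The characteristic polynomial is their product, (x - 2)(x + 1)(x^2 + 2x - 1).

The rational canonical form is the block-diagonal matrix of companion matrices C(f_i):
R = [[0, 0, 0, -2], [1, 0, 0, 3], [0, 1, 0, 5], [0, 0, 1, -1]].

Note the characteristic polynomial does not split into linear factors over ℚ, so A has no Jordan form over ℚ; the rational canonical form exists over any field.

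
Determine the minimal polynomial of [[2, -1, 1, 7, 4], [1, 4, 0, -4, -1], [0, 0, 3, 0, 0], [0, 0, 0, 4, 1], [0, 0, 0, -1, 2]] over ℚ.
The characteristic polynomial factors as (x - 3)^5. The minimal polynomial is ∏(x - λ)^{k_λ} where k_λ is the size of the largest Jordan block at λ.

For λ = 3: rank(A - 3I) = 3, and the largest Jordan block has size 3 (the smallest k with rank((A - 3I)^k) = rank((A - 3I)^(k+1))).

So m_A(x) = (x - 3)^3.

m_A(x) = (x - 3)^3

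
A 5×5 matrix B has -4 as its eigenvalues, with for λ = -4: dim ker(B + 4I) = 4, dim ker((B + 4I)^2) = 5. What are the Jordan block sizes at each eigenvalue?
λ = -4: successive nullity increments [4, 1] count blocks of size ≥ k; block sizes are [2, 1, 1, 1].

Jordan blocks: (-4, 2), (-4, 1), (-4, 1), (-4, 1)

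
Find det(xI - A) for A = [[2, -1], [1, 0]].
χ_A(x) = (x - 1)^2

xI - A = [[x - 2, 1], [-1, x]].

Expanding det(xI - A) along the first row:
det(xI - A) = + (x - 2)·det([[x]]) - (1)·det([[-1]]).

Evaluating gives χ_A(x) = x^2 - 2x + 1 = (x - 1)^2.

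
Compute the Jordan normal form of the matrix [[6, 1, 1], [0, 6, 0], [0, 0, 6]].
The characteristic polynomial is det(xI - A) = (x - 6)^3, so the eigenvalues are 6 (algebraic multiplicity 3).

For λ = 6: rank(A - 6I) = 1, rank((A - 6I)^2) = 0. The eigenspace has dimension 3 - 1 = 2, so there are 2 Jordan blocks; the rank sequence gives block sizes [2, 1].

Assembling the blocks gives the Jordan form J above.

J = [[6, 1, 0], [0, 6, 0], [0, 0, 6]]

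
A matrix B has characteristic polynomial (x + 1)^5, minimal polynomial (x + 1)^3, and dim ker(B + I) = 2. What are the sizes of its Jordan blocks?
Jordan blocks: (-1, 3), (-1, 2)

λ = -1: algebraic multiplicity 5 (exponent in χ_B), largest block size 3 (exponent in m_B), 2 blocks (geometric multiplicity). These force block sizes [3, 2].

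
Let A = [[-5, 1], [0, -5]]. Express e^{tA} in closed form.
A has Jordan form J = [[-5, 1], [0, -5]] with A = PJP^{-1}, so e^{tA} = P e^{tJ} P^{-1}.

For a Jordan block J_k(λ), e^{tJ_k(λ)} = e^{λt} · (I + tN + t^2 N^2/2! + ... + t^{k-1} N^{k-1}/(k-1)!) where N is the nilpotent superdiagonal part.

Assembling the blocks and conjugating back gives the entries of e^{tA} as shown above.

e^{tA} = [[e^{-5*t}, t*e^{-5*t}], [0, e^{-5*t}]]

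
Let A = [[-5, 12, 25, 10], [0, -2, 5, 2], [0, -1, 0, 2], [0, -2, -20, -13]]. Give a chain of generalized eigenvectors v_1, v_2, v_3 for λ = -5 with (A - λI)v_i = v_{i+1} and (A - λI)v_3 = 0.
We seek v_1 ∈ ker((A + 5I)^3) \ ker((A + 5I)^2), then set v_{i+1} = (A + 5I) v_i.

One such chain is v_1 = [[-10, -1, -6, 17]]^T, v_2 = [[8, 1, 5, -14]]^T, v_3 = [[-3, 0, -4, 10]]^T. Check: (A + 5I) v_3 = [[0, 0, 0, 0]]^T = 0.

v_1 = [[-10, -1, -6, 17]]^T, v_2 = [[8, 1, 5, -14]]^T, v_3 = [[-3, 0, -4, 10]]^T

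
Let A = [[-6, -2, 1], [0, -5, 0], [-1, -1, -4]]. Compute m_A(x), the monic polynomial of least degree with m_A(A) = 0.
The characteristic polynomial factors as (x + 5)^3. The minimal polynomial is ∏(x - λ)^{k_λ} where k_λ is the size of the largest Jordan block at λ.

For λ = -5: rank(A + 5I) = 2, and the largest Jordan block has size 3 (the smallest k with rank((A + 5I)^k) = rank((A + 5I)^(k+1))).

So m_A(x) = (x + 5)^3.

m_A(x) = (x + 5)^3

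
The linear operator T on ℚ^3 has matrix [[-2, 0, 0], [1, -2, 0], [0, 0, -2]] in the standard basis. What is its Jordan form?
The characteristic polynomial is det(xI - A) = (x + 2)^3, so the eigenvalues are -2 (algebraic multiplicity 3).

For λ = -2: rank(A + 2I) = 1, rank((A + 2I)^2) = 0. The eigenspace has dimension 3 - 1 = 2, so there are 2 Jordan blocks; the rank sequence gives block sizes [2, 1].

Assembling the blocks gives the Jordan form J above.

J = [[-2, 1, 0], [0, -2, 0], [0, 0, -2]]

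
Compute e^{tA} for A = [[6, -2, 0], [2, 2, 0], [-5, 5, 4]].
e^{tA} = [[(2*t + 1)*e^{4*t}, -2*t*e^{4*t}, 0], [2*t*e^{4*t}, (1 - 2*t)*e^{4*t}, 0], [-5*t*e^{4*t}, 5*t*e^{4*t}, e^{4*t}]]

A has Jordan form J = [[4, 1, 0], [0, 4, 0], [0, 0, 4]] with A = PJP^{-1}, so e^{tA} = P e^{tJ} P^{-1}.

For a Jordan block J_k(λ), e^{tJ_k(λ)} = e^{λt} · (I + tN + t^2 N^2/2! + ... + t^{k-1} N^{k-1}/(k-1)!) where N is the nilpotent superdiagonal part.

Assembling the blocks and conjugating back gives the entries of e^{tA} as shown above.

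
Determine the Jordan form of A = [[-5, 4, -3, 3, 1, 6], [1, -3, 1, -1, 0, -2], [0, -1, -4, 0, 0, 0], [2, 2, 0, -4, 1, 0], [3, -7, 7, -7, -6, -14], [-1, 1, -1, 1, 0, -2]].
The characteristic polynomial is det(xI - A) = (x + 4)^6, so the eigenvalues are -4 (algebraic multiplicity 6).

For λ = -4: rank(A + 4I) = 3, rank((A + 4I)^2) = 1, rank((A + 4I)^3) = 0. The eigenspace has dimension 6 - 3 = 3, so there are 3 Jordan blocks; the rank sequence gives block sizes [3, 2, 1].

Assembling the blocks gives the Jordan form J above.

J = [[-4, 1, 0, 0, 0, 0], [0, -4, 1, 0, 0, 0], [0, 0, -4, 0, 0, 0], [0, 0, 0, -4, 1, 0], [0, 0, 0, 0, -4, 0], [0, 0, 0, 0, 0, -4]]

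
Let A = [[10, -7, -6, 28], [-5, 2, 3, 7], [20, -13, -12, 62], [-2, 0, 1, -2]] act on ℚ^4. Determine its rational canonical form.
The invariant factors of A (the non-unit diagonal entries of the Smith normal form of xI - A over ℚ[x]) are (x - 3)(x + 4)(x^2 + x + 5), each dividing the next. The characteristic polynomial is their product, (x - 3)(x + 4)(x^2 + x + 5).

The rational canonical form is the block-diagonal matrix of companion matrices C(f_i):
R = [[0, 0, 0, 60], [1, 0, 0, 7], [0, 1, 0, 6], [0, 0, 1, -2]].

Note the characteristic polynomial does not split into linear factors over ℚ, so A has no Jordan form over ℚ; the rational canonical form exists over any field.

R = [[0, 0, 0, 60], [1, 0, 0, 7], [0, 1, 0, 6], [0, 0, 1, -2]]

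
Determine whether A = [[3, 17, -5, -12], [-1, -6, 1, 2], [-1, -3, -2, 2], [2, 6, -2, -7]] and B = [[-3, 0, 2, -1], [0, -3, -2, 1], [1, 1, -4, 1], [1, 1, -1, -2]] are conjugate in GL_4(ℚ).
Two matrices over a field are similar if and only if they have the same invariant factors.

Both A and B have characteristic polynomial (x + 3)^4 and minimal polynomial (x + 3)^3. Computing further, both have invariant factors x + 3, (x + 3)^3. Hence A and B are similar.

Yes.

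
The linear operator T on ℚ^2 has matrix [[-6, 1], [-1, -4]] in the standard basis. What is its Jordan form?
The characteristic polynomial is det(xI - A) = (x + 5)^2, so the eigenvalues are -5 (algebraic multiplicity 2).

For λ = -5: rank(A + 5I) = 1, rank((A + 5I)^2) = 0. The eigenspace has dimension 2 - 1 = 1, so there is 1 Jordan block; the rank sequence gives block sizes [2].

Assembling the blocks gives the Jordan form J above.

J = [[-5, 1], [0, -5]]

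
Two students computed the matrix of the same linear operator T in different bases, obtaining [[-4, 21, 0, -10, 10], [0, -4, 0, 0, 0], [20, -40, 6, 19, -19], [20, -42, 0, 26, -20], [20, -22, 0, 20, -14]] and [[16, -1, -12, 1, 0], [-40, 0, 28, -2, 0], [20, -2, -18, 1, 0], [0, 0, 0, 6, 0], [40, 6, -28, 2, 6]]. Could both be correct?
Two matrices over a field are similar if and only if they have the same invariant factors.

Both A and B have characteristic polynomial (x - 6)^3(x + 4)^2 and minimal polynomial (x - 6)^2(x + 4)^2. Computing further, both have invariant factors x - 6, (x - 6)^2(x + 4)^2. Hence A and B are similar.

Yes.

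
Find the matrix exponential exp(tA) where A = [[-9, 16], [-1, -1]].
e^{tA} = [[(1 - 4*t)*e^{-5*t}, 16*t*e^{-5*t}], [-t*e^{-5*t}, (4*t + 1)*e^{-5*t}]]

A has Jordan form J = [[-5, 1], [0, -5]] with A = PJP^{-1}, so e^{tA} = P e^{tJ} P^{-1}.

For a Jordan block J_k(λ), e^{tJ_k(λ)} = e^{λt} · (I + tN + t^2 N^2/2! + ... + t^{k-1} N^{k-1}/(k-1)!) where N is the nilpotent superdiagonal part.

Assembling the blocks and conjugating back gives the entries of e^{tA} as shown above.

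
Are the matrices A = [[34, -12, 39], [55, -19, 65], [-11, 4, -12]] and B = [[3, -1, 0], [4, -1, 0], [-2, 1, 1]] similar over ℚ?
Two matrices over a field are similar if and only if they have the same invariant factors.

Both A and B have characteristic polynomial (x - 1)^3 and minimal polynomial (x - 1)^2. Computing further, both have invariant factors x - 1, (x - 1)^2. Hence A and B are similar.

Yes.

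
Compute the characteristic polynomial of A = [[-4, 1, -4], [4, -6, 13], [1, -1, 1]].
xI - A = [[x + 4, -1, 4], [-4, x + 6, -13], [-1, 1, x - 1]].

Expanding det(xI - A) along the first row:
det(xI - A) = + (x + 4)·det([[x + 6, -13], [1, x - 1]]) - (-1)·det([[-4, -13], [-1, x - 1]]) + (4)·det([[-4, x + 6], [-1, 1]]).

Evaluating gives χ_A(x) = x^3 + 9x^2 + 27x + 27 = (x + 3)^3.

χ_A(x) = (x + 3)^3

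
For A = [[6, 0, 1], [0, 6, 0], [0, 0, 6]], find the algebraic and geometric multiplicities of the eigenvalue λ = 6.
The characteristic polynomial is (x - 6)^3, so the factor x - 6 appears with exponent 3: the algebraic multiplicity is 3.

rank(A - 6I) = 1, so the eigenspace has dimension 3 - 1 = 2: the geometric multiplicity is 2.

Since 2 < 3, A is not diagonalizable.

algebraic multiplicity 3, geometric multiplicity 2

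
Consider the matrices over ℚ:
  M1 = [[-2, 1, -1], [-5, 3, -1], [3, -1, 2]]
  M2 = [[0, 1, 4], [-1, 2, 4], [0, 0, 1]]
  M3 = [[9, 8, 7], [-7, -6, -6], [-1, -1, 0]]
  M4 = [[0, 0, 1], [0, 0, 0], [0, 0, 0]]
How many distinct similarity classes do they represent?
Characteristic polynomials: χ_{M1} = (x - 1)^3, χ_{M2} = (x - 1)^3, χ_{M3} = (x - 1)^3, χ_{M4} = x^3.

{M1, M3}: invariant factors (x - 1)^3.

{M2}: invariant factors x - 1, (x - 1)^2.

{M4}: invariant factors x, x^2.

Matrices are similar if and only if their invariant-factor lists agree; the partition into similarity classes is {M1, M3}, {M2}, {M4}.

3 classes: {M1, M3}, {M2}, {M4}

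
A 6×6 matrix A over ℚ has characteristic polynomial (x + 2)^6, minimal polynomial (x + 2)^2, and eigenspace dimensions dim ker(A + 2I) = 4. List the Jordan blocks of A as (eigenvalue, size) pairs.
λ = -2: algebraic multiplicity 6 (exponent in χ_A), largest block size 2 (exponent in m_A), 4 blocks (geometric multiplicity). These force block sizes [2, 2, 1, 1].

Jordan blocks: (-2, 2), (-2, 2), (-2, 1), (-2, 1)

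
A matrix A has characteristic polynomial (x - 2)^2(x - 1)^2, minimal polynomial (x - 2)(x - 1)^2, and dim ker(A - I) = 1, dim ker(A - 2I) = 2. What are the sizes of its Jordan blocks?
λ = 1: algebraic multiplicity 2 (exponent in χ_A), largest block size 2 (exponent in m_A), 1 block (geometric multiplicity). This forces block sizes [2].
λ = 2: algebraic multiplicity 2 (exponent in χ_A), largest block size 1 (exponent in m_A), 2 blocks (geometric multiplicity). These force block sizes [1, 1].

Jordan blocks: (1, 2), (2, 1), (2, 1)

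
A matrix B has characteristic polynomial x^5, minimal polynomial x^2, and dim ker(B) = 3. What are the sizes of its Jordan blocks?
λ = 0: algebraic multiplicity 5 (exponent in χ_B), largest block size 2 (exponent in m_B), 3 blocks (geometric multiplicity). These force block sizes [2, 2, 1].

Jordan blocks: (0, 2), (0, 2), (0, 1)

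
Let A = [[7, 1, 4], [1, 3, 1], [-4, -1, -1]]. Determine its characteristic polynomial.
xI - A = [[x - 7, -1, -4], [-1, x - 3, -1], [4, 1, x + 1]].

Expanding det(xI - A) along the first row:
det(xI - A) = + (x - 7)·det([[x - 3, -1], [1, x + 1]]) - (-1)·det([[-1, -1], [4, x + 1]]) + (-4)·det([[-1, x - 3], [4, 1]]).

Evaluating gives χ_A(x) = x^3 - 9x^2 + 27x - 27 = (x - 3)^3.

χ_A(x) = (x - 3)^3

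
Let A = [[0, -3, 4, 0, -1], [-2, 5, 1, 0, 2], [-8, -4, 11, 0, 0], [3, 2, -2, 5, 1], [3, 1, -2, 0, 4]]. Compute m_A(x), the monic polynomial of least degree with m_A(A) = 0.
m_A(x) = (x - 5)^3

The characteristic polynomial factors as (x - 5)^5. The minimal polynomial is ∏(x - λ)^{k_λ} where k_λ is the size of the largest Jordan block at λ.

For λ = 5: rank(A - 5I) = 3, and the largest Jordan block has size 3 (the smallest k with rank((A - 5I)^k) = rank((A - 5I)^(k+1))).

So m_A(x) = (x - 5)^3.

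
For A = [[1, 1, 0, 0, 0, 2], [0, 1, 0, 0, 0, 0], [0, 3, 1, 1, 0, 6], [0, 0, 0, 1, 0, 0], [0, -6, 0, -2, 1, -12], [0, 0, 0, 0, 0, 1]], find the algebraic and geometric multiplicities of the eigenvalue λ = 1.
The characteristic polynomial is (x - 1)^6, so the factor x - 1 appears with exponent 6: the algebraic multiplicity is 6.

rank(A - I) = 2, so the eigenspace has dimension 6 - 2 = 4: the geometric multiplicity is 4.

Since 4 < 6, A is not diagonalizable.

algebraic multiplicity 6, geometric multiplicity 4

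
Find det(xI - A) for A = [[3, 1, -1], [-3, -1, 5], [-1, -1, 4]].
χ_A(x) = (x - 2)^3

xI - A = [[x - 3, -1, 1], [3, x + 1, -5], [1, 1, x - 4]].

Expanding det(xI - A) along the first row:
det(xI - A) = + (x - 3)·det([[x + 1, -5], [1, x - 4]]) - (-1)·det([[3, -5], [1, x - 4]]) + (1)·det([[3, x + 1], [1, 1]]).

Evaluating gives χ_A(x) = x^3 - 6x^2 + 12x - 8 = (x - 2)^3.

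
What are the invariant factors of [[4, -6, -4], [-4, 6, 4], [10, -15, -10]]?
x, x^2

The Jordan structure of A has elementary divisors x^2, x. Arranging the block sizes at each eigenvalue in decreasing order and taking row products gives the invariant factors.

Invariant factors (smallest first, each dividing the next): x, x^2.

Check: the last factor x^2 is the minimal polynomial, and the product x^3 is the characteristic polynomial.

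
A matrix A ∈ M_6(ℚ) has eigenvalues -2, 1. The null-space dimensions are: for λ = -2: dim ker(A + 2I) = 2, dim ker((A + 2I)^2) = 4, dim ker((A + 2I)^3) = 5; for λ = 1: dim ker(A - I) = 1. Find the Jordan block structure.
λ = -2: successive nullity increments [2, 2, 1] count blocks of size ≥ k; block sizes are [3, 2].
λ = 1: successive nullity increments [1] count blocks of size ≥ k; block sizes are [1].

Jordan blocks: (-2, 3), (-2, 2), (1, 1)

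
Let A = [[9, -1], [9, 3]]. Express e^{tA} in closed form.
e^{tA} = [[(3*t + 1)*e^{6*t}, -t*e^{6*t}], [9*t*e^{6*t}, (1 - 3*t)*e^{6*t}]]

A has Jordan form J = [[6, 1], [0, 6]] with A = PJP^{-1}, so e^{tA} = P e^{tJ} P^{-1}.

For a Jordan block J_k(λ), e^{tJ_k(λ)} = e^{λt} · (I + tN + t^2 N^2/2! + ... + t^{k-1} N^{k-1}/(k-1)!) where N is the nilpotent superdiagonal part.

Assembling the blocks and conjugating back gives the entries of e^{tA} as shown above.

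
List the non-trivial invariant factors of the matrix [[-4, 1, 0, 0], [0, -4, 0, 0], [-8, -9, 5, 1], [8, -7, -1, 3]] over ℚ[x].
The Jordan structure of A has elementary divisors (x + 4)^2, (x - 4)^2. Arranging the block sizes at each eigenvalue in decreasing order and taking row products gives the invariant factors.

Invariant factors (smallest first, each dividing the next): (x - 4)^2(x + 4)^2.

Check: the last factor (x - 4)^2(x + 4)^2 is the minimal polynomial, and the product (x - 4)^2(x + 4)^2 is the characteristic polynomial.

(x - 4)^2(x + 4)^2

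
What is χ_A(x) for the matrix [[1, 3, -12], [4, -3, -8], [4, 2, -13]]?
xI - A = [[x - 1, -3, 12], [-4, x + 3, 8], [-4, -2, x + 13]].

Expanding det(xI - A) along the first row:
det(xI - A) = + (x - 1)·det([[x + 3, 8], [-2, x + 13]]) - (-3)·det([[-4, 8], [-4, x + 13]]) + (12)·det([[-4, x + 3], [-4, -2]]).

Evaluating gives χ_A(x) = x^3 + 15x^2 + 75x + 125 = (x + 5)^3.

χ_A(x) = (x + 5)^3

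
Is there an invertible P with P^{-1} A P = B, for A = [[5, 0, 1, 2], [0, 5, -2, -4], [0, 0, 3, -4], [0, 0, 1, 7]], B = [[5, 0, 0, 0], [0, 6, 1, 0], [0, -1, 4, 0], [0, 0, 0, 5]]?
Yes.

Two matrices over a field are similar if and only if they have the same invariant factors.

Both A and B have characteristic polynomial (x - 5)^4 and minimal polynomial (x - 5)^2. Computing further, both have invariant factors x - 5, x - 5, (x - 5)^2. Hence A and B are similar.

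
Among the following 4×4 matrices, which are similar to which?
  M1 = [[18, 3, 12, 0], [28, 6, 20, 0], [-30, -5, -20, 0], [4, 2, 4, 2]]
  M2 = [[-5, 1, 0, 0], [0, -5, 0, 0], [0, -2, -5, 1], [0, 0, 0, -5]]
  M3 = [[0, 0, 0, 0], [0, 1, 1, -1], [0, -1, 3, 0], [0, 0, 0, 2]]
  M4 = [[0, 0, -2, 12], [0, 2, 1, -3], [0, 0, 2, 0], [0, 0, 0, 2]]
3 classes: {M1, M4}, {M2}, {M3}

Characteristic polynomials: χ_{M1} = x(x - 2)^3, χ_{M2} = (x + 5)^4, χ_{M3} = x(x - 2)^3, χ_{M4} = x(x - 2)^3.

{M1, M4}: invariant factors x - 2, x(x - 2)^2.

{M2}: invariant factors (x + 5)^2, (x + 5)^2.

{M3}: invariant factors x(x - 2)^3.

Matrices are similar if and only if their invariant-factor lists agree; the partition into similarity classes is {M1, M4}, {M2}, {M3}.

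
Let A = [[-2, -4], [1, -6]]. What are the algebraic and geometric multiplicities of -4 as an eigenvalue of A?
The characteristic polynomial is (x + 4)^2, so the factor x + 4 appears with exponent 2: the algebraic multiplicity is 2.

rank(A + 4I) = 1, so the eigenspace has dimension 2 - 1 = 1: the geometric multiplicity is 1.

Since 1 < 2, A is not diagonalizable.

algebraic multiplicity 2, geometric multiplicity 1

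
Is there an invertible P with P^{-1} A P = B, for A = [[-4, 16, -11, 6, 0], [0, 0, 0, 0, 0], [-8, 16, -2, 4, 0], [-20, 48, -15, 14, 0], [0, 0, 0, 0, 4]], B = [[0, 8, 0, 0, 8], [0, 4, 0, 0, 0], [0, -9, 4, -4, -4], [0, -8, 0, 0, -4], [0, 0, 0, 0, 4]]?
Two matrices over a field are similar if and only if they have the same invariant factors.

Both A and B have characteristic polynomial x^2(x - 4)^3 and minimal polynomial x(x - 4)^2. Computing further, both have invariant factors x(x - 4), x(x - 4)^2. Hence A and B are similar.

Yes.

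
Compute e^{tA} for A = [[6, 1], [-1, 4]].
A has Jordan form J = [[5, 1], [0, 5]] with A = PJP^{-1}, so e^{tA} = P e^{tJ} P^{-1}.

For a Jordan block J_k(λ), e^{tJ_k(λ)} = e^{λt} · (I + tN + t^2 N^2/2! + ... + t^{k-1} N^{k-1}/(k-1)!) where N is the nilpotent superdiagonal part.

Assembling the blocks and conjugating back gives the entries of e^{tA} as shown above.

e^{tA} = [[(t + 1)*e^{5*t}, t*e^{5*t}], [-t*e^{5*t}, (1 - t)*e^{5*t}]]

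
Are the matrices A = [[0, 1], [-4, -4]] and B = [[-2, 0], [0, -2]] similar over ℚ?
No.

Both have characteristic polynomial (x + 2)^2, but the minimal polynomial of A is (x + 2)^2 while the minimal polynomial of B is x + 2. The minimal polynomial is a similarity invariant, so A and B are not similar.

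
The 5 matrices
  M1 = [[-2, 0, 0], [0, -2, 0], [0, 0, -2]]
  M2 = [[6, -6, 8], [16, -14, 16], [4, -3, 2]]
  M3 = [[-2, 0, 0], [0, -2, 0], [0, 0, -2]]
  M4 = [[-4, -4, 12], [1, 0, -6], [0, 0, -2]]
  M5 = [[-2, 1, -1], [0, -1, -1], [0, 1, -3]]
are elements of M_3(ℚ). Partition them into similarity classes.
Characteristic polynomials: χ_{M1} = (x + 2)^3, χ_{M2} = (x + 2)^3, χ_{M3} = (x + 2)^3, χ_{M4} = (x + 2)^3, χ_{M5} = (x + 2)^3.

{M1, M3}: invariant factors x + 2, x + 2, x + 2.

{M2, M4, M5}: invariant factors x + 2, (x + 2)^2.

Matrices are similar if and only if their invariant-factor lists agree; the partition into similarity classes is {M1, M3}, {M2, M4, M5}.

2 classes: {M1, M3}, {M2, M4, M5}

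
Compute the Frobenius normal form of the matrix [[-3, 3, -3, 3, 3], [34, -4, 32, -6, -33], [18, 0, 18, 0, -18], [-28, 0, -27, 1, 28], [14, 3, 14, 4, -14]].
R = [[0, 3, 0, 0, 0], [1, -4, 0, 0, 0], [0, 0, 0, 0, -18], [0, 0, 1, 0, 27], [0, 0, 0, 1, 2]]

The invariant factors of A (the non-unit diagonal entries of the Smith normal form of xI - A over ℚ[x]) are x^2 + 4x - 3, (x - 6)(x^2 + 4x - 3), each dividing the next. The characteristic polynomial is their product, (x - 6)(x^2 + 4x - 3)^2.

The rational canonical form is the block-diagonal matrix of companion matrices C(f_i):
R = [[0, 3, 0, 0, 0], [1, -4, 0, 0, 0], [0, 0, 0, 0, -18], [0, 0, 1, 0, 27], [0, 0, 0, 1, 2]].

Note the characteristic polynomial does not split into linear factors over ℚ, so A has no Jordan form over ℚ; the rational canonical form exists over any field.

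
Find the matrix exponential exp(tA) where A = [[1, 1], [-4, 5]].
e^{tA} = [[(1 - 2*t)*e^{3*t}, t*e^{3*t}], [-4*t*e^{3*t}, (2*t + 1)*e^{3*t}]]

A has Jordan form J = [[3, 1], [0, 3]] with A = PJP^{-1}, so e^{tA} = P e^{tJ} P^{-1}.

For a Jordan block J_k(λ), e^{tJ_k(λ)} = e^{λt} · (I + tN + t^2 N^2/2! + ... + t^{k-1} N^{k-1}/(k-1)!) where N is the nilpotent superdiagonal part.

Assembling the blocks and conjugating back gives the entries of e^{tA} as shown above.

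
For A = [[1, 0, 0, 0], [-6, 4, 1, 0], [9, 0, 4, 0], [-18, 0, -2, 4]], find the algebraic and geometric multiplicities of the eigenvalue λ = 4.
The characteristic polynomial is (x - 4)^3(x - 1), so the factor x - 4 appears with exponent 3: the algebraic multiplicity is 3.

rank(A - 4I) = 2, so the eigenspace has dimension 4 - 2 = 2: the geometric multiplicity is 2.

Since 2 < 3, A is not diagonalizable.

algebraic multiplicity 3, geometric multiplicity 2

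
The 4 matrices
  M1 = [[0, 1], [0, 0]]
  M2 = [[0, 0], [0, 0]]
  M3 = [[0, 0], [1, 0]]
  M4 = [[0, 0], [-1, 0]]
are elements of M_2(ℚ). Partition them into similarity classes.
Characteristic polynomials: χ_{M1} = x^2, χ_{M2} = x^2, χ_{M3} = x^2, χ_{M4} = x^2.

{M1, M3, M4}: invariant factors x^2.

{M2}: invariant factors x, x.

Matrices are similar if and only if their invariant-factor lists agree; the partition into similarity classes is {M1, M3, M4}, {M2}.

2 classes: {M1, M3, M4}, {M2}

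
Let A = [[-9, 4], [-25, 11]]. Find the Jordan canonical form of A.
The characteristic polynomial is det(xI - A) = (x - 1)^2, so the eigenvalues are 1 (algebraic multiplicity 2).

For λ = 1: rank(A - I) = 1, rank((A - I)^2) = 0. The eigenspace has dimension 2 - 1 = 1, so there is 1 Jordan block; the rank sequence gives block sizes [2].

Assembling the blocks gives the Jordan form J above.

J = [[1, 1], [0, 1]]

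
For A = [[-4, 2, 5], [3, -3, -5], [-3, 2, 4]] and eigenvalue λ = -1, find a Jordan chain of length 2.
We seek v_1 ∈ ker((A + I)^2) \ ker(A + I), then set v_{i+1} = (A + I) v_i.

One such chain is v_1 = [[2, -4, 3]]^T, v_2 = [[1, -1, 1]]^T. Check: (A + I) v_2 = [[0, 0, 0]]^T = 0.

v_1 = [[2, -4, 3]]^T, v_2 = [[1, -1, 1]]^T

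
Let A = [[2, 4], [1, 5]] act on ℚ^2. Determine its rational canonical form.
The invariant factors of A (the non-unit diagonal entries of the Smith normal form of xI - A over ℚ[x]) are (x - 6)(x - 1), each dividing the next. The characteristic polynomial is their product, (x - 6)(x - 1).

The rational canonical form is the block-diagonal matrix of companion matrices C(f_i):
R = [[0, -6], [1, 7]].

R = [[0, -6], [1, 7]]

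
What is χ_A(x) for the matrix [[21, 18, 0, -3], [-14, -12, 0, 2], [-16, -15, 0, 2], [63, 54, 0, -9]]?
xI - A = [[x - 21, -18, 0, 3], [14, x + 12, 0, -2], [16, 15, x, -2], [-63, -54, 0, x + 9]].

Expanding det(xI - A) along the first row:
det(xI - A) = + (x - 21)·det([[x + 12, 0, -2], [15, x, -2], [-54, 0, x + 9]]) - (-18)·det([[14, 0, -2], [16, x, -2], [-63, 0, x + 9]]) + (0)·det([[14, x + 12, -2], [16, 15, -2], [-63, -54, x + 9]]) - (3)·det([[14, x + 12, 0], [16, 15, x], [-63, -54, 0]]).

Evaluating gives χ_A(x) = x^4.

χ_A(x) = x^4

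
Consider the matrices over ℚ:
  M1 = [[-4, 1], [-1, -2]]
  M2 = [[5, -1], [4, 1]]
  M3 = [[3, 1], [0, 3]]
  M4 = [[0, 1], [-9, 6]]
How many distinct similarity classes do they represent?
2 classes: {M1}, {M2, M3, M4}

Characteristic polynomials: χ_{M1} = (x + 3)^2, χ_{M2} = (x - 3)^2, χ_{M3} = (x - 3)^2, χ_{M4} = (x - 3)^2.

{M1}: invariant factors (x + 3)^2.

{M2, M3, M4}: invariant factors (x - 3)^2.

Matrices are similar if and only if their invariant-factor lists agree; the partition into similarity classes is {M1}, {M2, M3, M4}.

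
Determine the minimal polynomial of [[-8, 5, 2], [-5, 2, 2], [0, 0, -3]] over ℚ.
m_A(x) = (x + 3)^2

The characteristic polynomial factors as (x + 3)^3. The minimal polynomial is ∏(x - λ)^{k_λ} where k_λ is the size of the largest Jordan block at λ.

For λ = -3: rank(A + 3I) = 1, and the largest Jordan block has size 2 (the smallest k with rank((A + 3I)^k) = rank((A + 3I)^(k+1))).

So m_A(x) = (x + 3)^2.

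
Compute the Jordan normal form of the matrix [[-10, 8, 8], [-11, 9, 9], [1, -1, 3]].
The characteristic polynomial is det(xI - A) = (x - 2)^2(x + 2), so the eigenvalues are -2 (algebraic multiplicity 1), 2 (algebraic multiplicity 2).

For λ = -2: algebraic multiplicity 1 gives one 1×1 block.

For λ = 2: rank(A - 2I) = 2, rank((A - 2I)^2) = 1. The eigenspace has dimension 3 - 2 = 1, so there is 1 Jordan block; the rank sequence gives block sizes [2].

Assembling the blocks gives the Jordan form J above.

J = [[-2, 0, 0], [0, 2, 1], [0, 0, 2]]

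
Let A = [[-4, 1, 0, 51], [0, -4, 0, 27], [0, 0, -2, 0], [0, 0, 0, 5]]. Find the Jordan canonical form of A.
J = [[-4, 1, 0, 0], [0, -4, 0, 0], [0, 0, -2, 0], [0, 0, 0, 5]]

The characteristic polynomial is det(xI - A) = (x - 5)(x + 2)(x + 4)^2, so the eigenvalues are -4 (algebraic multiplicity 2), -2 (algebraic multiplicity 1), 5 (algebraic multiplicity 1).

For λ = -4: rank(A + 4I) = 3, rank((A + 4I)^2) = 2. The eigenspace has dimension 4 - 3 = 1, so there is 1 Jordan block; the rank sequence gives block sizes [2].

For λ = -2: algebraic multiplicity 1 gives one 1×1 block.

For λ = 5: algebraic multiplicity 1 gives one 1×1 block.

Assembling the blocks gives the Jordan form J above.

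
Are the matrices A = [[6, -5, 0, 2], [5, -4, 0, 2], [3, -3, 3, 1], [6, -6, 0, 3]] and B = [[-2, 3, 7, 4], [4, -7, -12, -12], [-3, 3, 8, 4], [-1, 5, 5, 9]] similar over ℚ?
Both have characteristic polynomial (x - 3)^2(x - 1)^2, but the minimal polynomial of A is (x - 3)^2(x - 1)^2 while the minimal polynomial of B is (x - 3)^2(x - 1). The minimal polynomial is a similarity invariant, so A and B are not similar.

No.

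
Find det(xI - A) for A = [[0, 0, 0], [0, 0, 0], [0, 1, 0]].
χ_A(x) = x^3

xI - A = [[x, 0, 0], [0, x, 0], [0, -1, x]].

Expanding det(xI - A) along the first row:
det(xI - A) = + (x)·det([[x, 0], [-1, x]]) - (0)·det([[0, 0], [0, x]]) + (0)·det([[0, x], [0, -1]]).

Evaluating gives χ_A(x) = x^3.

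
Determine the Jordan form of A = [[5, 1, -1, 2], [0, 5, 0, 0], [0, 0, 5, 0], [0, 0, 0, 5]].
J = [[5, 1, 0, 0], [0, 5, 0, 0], [0, 0, 5, 0], [0, 0, 0, 5]]

The characteristic polynomial is det(xI - A) = (x - 5)^4, so the eigenvalues are 5 (algebraic multiplicity 4).

For λ = 5: rank(A - 5I) = 1, rank((A - 5I)^2) = 0. The eigenspace has dimension 4 - 1 = 3, so there are 3 Jordan blocks; the rank sequence gives block sizes [2, 1, 1].

Assembling the blocks gives the Jordan form J above.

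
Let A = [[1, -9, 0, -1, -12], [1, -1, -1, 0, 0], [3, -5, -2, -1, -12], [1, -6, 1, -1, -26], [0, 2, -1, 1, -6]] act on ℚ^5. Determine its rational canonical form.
R = [[0, -6, 0, 0, 0], [1, -3, 0, 0, 0], [0, 0, 0, 0, -18], [0, 0, 1, 0, -15], [0, 0, 0, 1, -6]]

The invariant factors of A (the non-unit diagonal entries of the Smith normal form of xI - A over ℚ[x]) are x^2 + 3x + 6, (x + 3)(x^2 + 3x + 6), each dividing the next. The characteristic polynomial is their product, (x + 3)(x^2 + 3x + 6)^2.

The rational canonical form is the block-diagonal matrix of companion matrices C(f_i):
R = [[0, -6, 0, 0, 0], [1, -3, 0, 0, 0], [0, 0, 0, 0, -18], [0, 0, 1, 0, -15], [0, 0, 0, 1, -6]].

Note the characteristic polynomial does not split into linear factors over ℚ, so A has no Jordan form over ℚ; the rational canonical form exists over any field.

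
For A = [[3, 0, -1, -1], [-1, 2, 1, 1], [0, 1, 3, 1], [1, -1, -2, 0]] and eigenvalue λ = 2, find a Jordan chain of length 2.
v_1 = [[0, 1, 0, -1]]^T, v_2 = [[1, -1, 0, 1]]^T

We seek v_1 ∈ ker((A - 2I)^2) \ ker(A - 2I), then set v_{i+1} = (A - 2I) v_i.

One such chain is v_1 = [[0, 1, 0, -1]]^T, v_2 = [[1, -1, 0, 1]]^T. Check: (A - 2I) v_2 = [[0, 0, 0, 0]]^T = 0.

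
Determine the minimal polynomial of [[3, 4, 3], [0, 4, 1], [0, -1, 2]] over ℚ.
The characteristic polynomial factors as (x - 3)^3. The minimal polynomial is ∏(x - λ)^{k_λ} where k_λ is the size of the largest Jordan block at λ.

For λ = 3: rank(A - 3I) = 2, and the largest Jordan block has size 3 (the smallest k with rank((A - 3I)^k) = rank((A - 3I)^(k+1))).

So m_A(x) = (x - 3)^3.

m_A(x) = (x - 3)^3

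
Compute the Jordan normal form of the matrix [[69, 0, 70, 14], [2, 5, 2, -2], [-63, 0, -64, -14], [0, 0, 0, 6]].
J = [[-1, 0, 0, 0], [0, 5, 0, 0], [0, 0, 6, 0], [0, 0, 0, 6]]

The characteristic polynomial is det(xI - A) = (x - 6)^2(x - 5)(x + 1), so the eigenvalues are -1 (algebraic multiplicity 1), 5 (algebraic multiplicity 1), 6 (algebraic multiplicity 2).

For λ = -1: algebraic multiplicity 1 gives one 1×1 block.

For λ = 5: algebraic multiplicity 1 gives one 1×1 block.

For λ = 6: rank(A - 6I) = 2. The eigenspace has dimension 4 - 2 = 2, so there are 2 Jordan blocks; the rank sequence gives block sizes [1, 1].

Assembling the blocks gives the Jordan form J above.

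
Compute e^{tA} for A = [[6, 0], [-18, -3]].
A has Jordan form J = [[-3, 0], [0, 6]] with A = PJP^{-1}, so e^{tA} = P e^{tJ} P^{-1}.

For a Jordan block J_k(λ), e^{tJ_k(λ)} = e^{λt} · (I + tN + t^2 N^2/2! + ... + t^{k-1} N^{k-1}/(k-1)!) where N is the nilpotent superdiagonal part.

Assembling the blocks and conjugating back gives the entries of e^{tA} as shown above.

e^{tA} = [[e^{6*t}, 0], [2*(1 - e^{9*t})*e^{-3*t}, e^{-3*t}]]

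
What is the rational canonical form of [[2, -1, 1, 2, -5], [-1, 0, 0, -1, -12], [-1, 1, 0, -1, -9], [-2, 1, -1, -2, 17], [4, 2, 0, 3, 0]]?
The invariant factors of A (the non-unit diagonal entries of the Smith normal form of xI - A over ℚ[x]) are (x - 2)(x + 2)(x^3 - 3x - 3), each dividing the next. The characteristic polynomial is their product, (x - 2)(x + 2)(x^3 - 3x - 3).

The rational canonical form is the block-diagonal matrix of companion matrices C(f_i):
R = [[0, 0, 0, 0, -12], [1, 0, 0, 0, -12], [0, 1, 0, 0, 3], [0, 0, 1, 0, 7], [0, 0, 0, 1, 0]].

Note the characteristic polynomial does not split into linear factors over ℚ, so A has no Jordan form over ℚ; the rational canonical form exists over any field.

R = [[0, 0, 0, 0, -12], [1, 0, 0, 0, -12], [0, 1, 0, 0, 3], [0, 0, 1, 0, 7], [0, 0, 0, 1, 0]]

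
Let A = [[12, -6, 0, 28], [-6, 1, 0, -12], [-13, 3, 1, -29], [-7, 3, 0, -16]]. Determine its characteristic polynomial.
xI - A = [[x - 12, 6, 0, -28], [6, x - 1, 0, 12], [13, -3, x - 1, 29], [7, -3, 0, x + 16]].

Expanding det(xI - A) along the first row:
det(xI - A) = + (x - 12)·det([[x - 1, 0, 12], [-3, x - 1, 29], [-3, 0, x + 16]]) - (6)·det([[6, 0, 12], [13, x - 1, 29], [7, 0, x + 16]]) + (0)·det([[6, x - 1, 12], [13, -3, 29], [7, -3, x + 16]]) - (-28)·det([[6, x - 1, 0], [13, -3, x - 1], [7, -3, 0]]).

Evaluating gives χ_A(x) = x^4 + 2x^3 - 3x^2 - 4x + 4 = (x - 1)^2(x + 2)^2.

χ_A(x) = (x - 1)^2(x + 2)^2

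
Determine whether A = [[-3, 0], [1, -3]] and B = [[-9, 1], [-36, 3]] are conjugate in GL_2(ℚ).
Two matrices over a field are similar if and only if they have the same invariant factors.

Both A and B have characteristic polynomial (x + 3)^2 and minimal polynomial (x + 3)^2. Computing further, both have invariant factors (x + 3)^2. Hence A and B are similar.

Yes.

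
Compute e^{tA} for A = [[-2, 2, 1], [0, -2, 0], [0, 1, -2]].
e^{tA} = [[e^{-2*t}, t*(t + 4)*e^{-2*t}/2, t*e^{-2*t}], [0, e^{-2*t}, 0], [0, t*e^{-2*t}, e^{-2*t}]]

A has Jordan form J = [[-2, 1, 0], [0, -2, 1], [0, 0, -2]] with A = PJP^{-1}, so e^{tA} = P e^{tJ} P^{-1}.

For a Jordan block J_k(λ), e^{tJ_k(λ)} = e^{λt} · (I + tN + t^2 N^2/2! + ... + t^{k-1} N^{k-1}/(k-1)!) where N is the nilpotent superdiagonal part.

Assembling the blocks and conjugating back gives the entries of e^{tA} as shown above.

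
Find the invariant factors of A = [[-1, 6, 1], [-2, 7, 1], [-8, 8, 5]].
The Jordan structure of A has elementary divisors (x - 1), (x - 5)^2. Arranging the block sizes at each eigenvalue in decreasing order and taking row products gives the invariant factors.

Invariant factors (smallest first, each dividing the next): (x - 5)^2(x - 1).

Check: the last factor (x - 5)^2(x - 1) is the minimal polynomial, and the product (x - 5)^2(x - 1) is the characteristic polynomial.

(x - 5)^2(x - 1)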